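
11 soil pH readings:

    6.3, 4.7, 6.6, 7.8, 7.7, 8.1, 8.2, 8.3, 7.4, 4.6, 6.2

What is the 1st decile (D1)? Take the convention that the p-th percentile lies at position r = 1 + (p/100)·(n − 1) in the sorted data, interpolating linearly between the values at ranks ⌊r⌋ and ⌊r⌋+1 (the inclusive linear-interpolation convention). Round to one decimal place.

4.7

Sorted: 4.6, 4.7, 6.2, 6.3, 6.6, 7.4, 7.7, 7.8, 8.1, 8.2, 8.3.
n = 11.
r = 1 + (10/100)·(11 − 1) = 1 + 1 = 2.
r is an integer, so P10 is the value at rank 2: 4.7.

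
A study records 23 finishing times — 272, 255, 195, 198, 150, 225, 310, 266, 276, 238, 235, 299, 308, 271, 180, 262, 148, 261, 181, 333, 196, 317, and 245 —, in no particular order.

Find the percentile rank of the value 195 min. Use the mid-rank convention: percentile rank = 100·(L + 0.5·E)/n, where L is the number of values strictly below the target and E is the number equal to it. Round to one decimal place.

19.6

Sorted: 148, 150, 180, 181, 195, 196, 198, 225, 235, 238, 245, 255, 261, 262, 266, 271, 272, 276, 299, 308, 310, 317, 333.
Count below 195: L = 4; count equal: E = 1; n = 23.
Percentile rank = 100·(4 + 0.5·1)/23 = 100·4.5/23 = 19.57.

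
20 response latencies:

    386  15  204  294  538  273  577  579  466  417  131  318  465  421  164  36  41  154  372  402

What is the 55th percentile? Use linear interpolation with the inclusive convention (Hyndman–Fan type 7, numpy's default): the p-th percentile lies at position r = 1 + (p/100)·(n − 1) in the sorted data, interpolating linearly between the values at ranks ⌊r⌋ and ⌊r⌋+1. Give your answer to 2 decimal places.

Sorted: 15, 36, 41, 131, 154, 164, 204, 273, 294, 318, 372, 386, 402, 417, 421, 465, 466, 538, 577, 579.
n = 20.
r = 1 + (55/100)·(20 − 1) = 1 + 10.45 = 11.45.
Rank 11 is 372 and rank 12 is 386.
Interpolate: 372 + 0.45·(386 − 372) = 372 + 0.45·14 = 378.3.

378.30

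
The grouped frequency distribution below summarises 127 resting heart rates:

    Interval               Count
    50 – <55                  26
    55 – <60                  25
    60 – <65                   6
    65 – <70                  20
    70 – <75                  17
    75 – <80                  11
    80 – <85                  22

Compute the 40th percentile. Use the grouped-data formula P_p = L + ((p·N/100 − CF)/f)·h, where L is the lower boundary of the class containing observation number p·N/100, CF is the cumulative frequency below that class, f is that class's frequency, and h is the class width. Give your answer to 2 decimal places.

59.96

N = 127; target position k = 40/100 · 127 = 50.8.
Cumulative frequencies: 26, 51, 57, 77, 94, 105, 127.
Observation 50.8 falls in the class 55 – <60.
L = 55, CF = 26, f = 25, h = 5.
P40 = 55 + ((50.8 − 26)/25)·5 = 55 + 4.96 = 59.96.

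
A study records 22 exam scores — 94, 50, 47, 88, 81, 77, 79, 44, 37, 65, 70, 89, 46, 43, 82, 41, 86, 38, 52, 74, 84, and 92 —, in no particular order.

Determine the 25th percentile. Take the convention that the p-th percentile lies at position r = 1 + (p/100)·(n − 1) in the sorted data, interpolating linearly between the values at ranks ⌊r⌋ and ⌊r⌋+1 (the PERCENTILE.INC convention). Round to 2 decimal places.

Sorted: 37, 38, 41, 43, 44, 46, 47, 50, 52, 65, 70, 74, 77, 79, 81, 82, 84, 86, 88, 89, 92, 94.
n = 22.
r = 1 + (25/100)·(22 − 1) = 1 + 5.25 = 6.25.
Rank 6 is 46 and rank 7 is 47.
Interpolate: 46 + 0.25·(47 − 46) = 46 + 0.25·1 = 46.25.

46.25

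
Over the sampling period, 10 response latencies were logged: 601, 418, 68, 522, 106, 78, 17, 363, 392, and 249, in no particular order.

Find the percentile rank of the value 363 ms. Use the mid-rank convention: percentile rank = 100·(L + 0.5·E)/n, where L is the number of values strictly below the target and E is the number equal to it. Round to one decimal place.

55.0

Sorted: 17, 68, 78, 106, 249, 363, 392, 418, 522, 601.
Count below 363: L = 5; count equal: E = 1; n = 10.
Percentile rank = 100·(5 + 0.5·1)/10 = 100·5.5/10 = 55.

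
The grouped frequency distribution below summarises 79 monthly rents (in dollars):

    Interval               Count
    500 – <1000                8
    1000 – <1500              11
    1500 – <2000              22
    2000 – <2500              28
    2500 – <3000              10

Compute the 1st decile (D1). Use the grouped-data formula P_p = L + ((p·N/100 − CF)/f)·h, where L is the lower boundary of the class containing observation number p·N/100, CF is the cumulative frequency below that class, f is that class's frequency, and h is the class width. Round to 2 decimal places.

993.75

N = 79; target position k = 10/100 · 79 = 7.9.
Cumulative frequencies: 8, 19, 41, 69, 79.
Observation 7.9 falls in the class 500 – <1000.
L = 500, CF = 0, f = 8, h = 500.
P10 = 500 + ((7.9 − 0)/8)·500 = 500 + 493.75 = 993.75.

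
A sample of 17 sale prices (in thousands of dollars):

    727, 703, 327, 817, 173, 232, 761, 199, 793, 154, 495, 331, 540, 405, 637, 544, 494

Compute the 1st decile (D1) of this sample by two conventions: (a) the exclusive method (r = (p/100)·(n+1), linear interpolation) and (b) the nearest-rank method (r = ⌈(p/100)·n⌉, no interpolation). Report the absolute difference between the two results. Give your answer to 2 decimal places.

Sorted: 154, 173, 199, 232, 327, 331, 405, 494, 495, 540, 544, 637, 703, 727, 761, 793, 817.
n = 17.
(a) r = 1.8; between ranks 1 (154) and 2 (173): 169.2.
(b) the nearest-rank method: rank 2 → 173.
|169.2 − 173| = 3.8.

3.80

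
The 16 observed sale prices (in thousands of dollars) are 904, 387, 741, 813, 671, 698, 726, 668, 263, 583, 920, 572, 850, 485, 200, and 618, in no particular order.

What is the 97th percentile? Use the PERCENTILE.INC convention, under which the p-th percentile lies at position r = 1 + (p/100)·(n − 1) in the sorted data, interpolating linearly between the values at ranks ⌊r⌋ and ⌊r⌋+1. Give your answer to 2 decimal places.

Sorted: 200, 263, 387, 485, 572, 583, 618, 668, 671, 698, 726, 741, 813, 850, 904, 920.
n = 16.
r = 1 + (97/100)·(16 − 1) = 1 + 14.55 = 15.55.
Rank 15 is 904 and rank 16 is 920.
Interpolate: 904 + 0.55·(920 − 904) = 904 + 0.55·16 = 912.8.

912.80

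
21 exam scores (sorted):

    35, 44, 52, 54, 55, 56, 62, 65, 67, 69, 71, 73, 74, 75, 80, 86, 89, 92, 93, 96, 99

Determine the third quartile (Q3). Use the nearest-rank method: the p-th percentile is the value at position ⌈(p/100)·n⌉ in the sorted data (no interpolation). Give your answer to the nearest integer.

n = 21.
Position = ⌈75/100 · 21⌉ = ⌈15.75⌉ = 16.
The value at rank 16 is 86.

86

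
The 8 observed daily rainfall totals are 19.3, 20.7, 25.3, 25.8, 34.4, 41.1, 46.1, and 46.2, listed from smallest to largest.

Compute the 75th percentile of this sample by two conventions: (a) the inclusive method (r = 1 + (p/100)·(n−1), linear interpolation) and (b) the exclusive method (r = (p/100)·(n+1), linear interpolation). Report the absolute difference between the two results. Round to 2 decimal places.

2.50

n = 8.
(a) r = 6.25; between ranks 6 (41.1) and 7 (46.1): 42.35.
(b) r = 6.75; between ranks 6 (41.1) and 7 (46.1): 44.85.
|42.35 − 44.85| = 2.5.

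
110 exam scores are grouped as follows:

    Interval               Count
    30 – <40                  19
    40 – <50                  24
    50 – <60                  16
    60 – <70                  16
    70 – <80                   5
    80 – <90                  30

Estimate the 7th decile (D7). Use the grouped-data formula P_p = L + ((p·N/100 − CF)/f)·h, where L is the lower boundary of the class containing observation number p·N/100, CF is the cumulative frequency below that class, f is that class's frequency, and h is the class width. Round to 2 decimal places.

N = 110; target position k = 70/100 · 110 = 77.
Cumulative frequencies: 19, 43, 59, 75, 80, 110.
Observation 77 falls in the class 70 – <80.
L = 70, CF = 75, f = 5, h = 10.
P70 = 70 + ((77 − 75)/5)·10 = 70 + 4 = 74.

74.00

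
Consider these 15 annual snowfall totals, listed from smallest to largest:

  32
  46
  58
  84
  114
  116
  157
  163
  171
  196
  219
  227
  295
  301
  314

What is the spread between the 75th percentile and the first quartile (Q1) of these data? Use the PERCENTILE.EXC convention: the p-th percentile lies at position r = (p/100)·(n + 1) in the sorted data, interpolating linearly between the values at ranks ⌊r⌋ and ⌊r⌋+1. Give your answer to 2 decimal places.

143.00

n = 15.
P25: r = 4 (integer) → 84.
P75: r = 12 (integer) → 227.
Difference: 227 − 84 = 143.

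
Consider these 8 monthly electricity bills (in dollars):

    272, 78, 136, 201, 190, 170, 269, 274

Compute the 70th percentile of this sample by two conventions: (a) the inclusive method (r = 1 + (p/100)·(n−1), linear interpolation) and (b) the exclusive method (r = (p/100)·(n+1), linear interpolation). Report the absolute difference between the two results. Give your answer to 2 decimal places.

7.70

Sorted: 78, 136, 170, 190, 201, 269, 272, 274.
n = 8.
(a) r = 5.9; between ranks 5 (201) and 6 (269): 262.2.
(b) r = 6.3; between ranks 6 (269) and 7 (272): 269.9.
|262.2 − 269.9| = 7.7.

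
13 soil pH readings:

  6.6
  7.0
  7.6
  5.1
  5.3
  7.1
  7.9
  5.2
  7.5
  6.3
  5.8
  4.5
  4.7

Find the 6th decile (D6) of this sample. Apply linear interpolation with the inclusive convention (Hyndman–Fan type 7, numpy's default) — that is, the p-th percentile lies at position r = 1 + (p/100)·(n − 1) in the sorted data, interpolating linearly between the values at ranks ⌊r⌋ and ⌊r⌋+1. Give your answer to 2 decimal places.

6.68

Sorted: 4.5, 4.7, 5.1, 5.2, 5.3, 5.8, 6.3, 6.6, 7.0, 7.1, 7.5, 7.6, 7.9.
n = 13.
r = 1 + (60/100)·(13 − 1) = 1 + 7.2 = 8.2.
Rank 8 is 6.6 and rank 9 is 7.0.
Interpolate: 6.6 + 0.2·(7.0 − 6.6) = 6.6 + 0.2·0.4 = 6.68.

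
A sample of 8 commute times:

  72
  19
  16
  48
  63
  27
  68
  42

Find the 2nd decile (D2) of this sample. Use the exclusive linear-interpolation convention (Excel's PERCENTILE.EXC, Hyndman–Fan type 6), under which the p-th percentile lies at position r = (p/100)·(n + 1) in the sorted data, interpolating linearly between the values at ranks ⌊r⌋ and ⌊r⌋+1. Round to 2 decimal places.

Sorted: 16, 19, 27, 42, 48, 63, 68, 72.
n = 8.
r = (20/100)·(8 + 1) = 1.8.
Rank 1 is 16 and rank 2 is 19.
Interpolate: 16 + 0.8·(19 − 16) = 16 + 0.8·3 = 18.4.

18.40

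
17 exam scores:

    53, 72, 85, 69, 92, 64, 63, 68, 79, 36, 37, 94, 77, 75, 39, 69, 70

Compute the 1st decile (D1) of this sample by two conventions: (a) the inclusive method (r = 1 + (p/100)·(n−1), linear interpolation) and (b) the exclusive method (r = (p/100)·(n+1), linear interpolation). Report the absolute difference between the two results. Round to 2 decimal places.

Sorted: 36, 37, 39, 53, 63, 64, 68, 69, 69, 70, 72, 75, 77, 79, 85, 92, 94.
n = 17.
(a) r = 2.6; between ranks 2 (37) and 3 (39): 38.2.
(b) r = 1.8; between ranks 1 (36) and 2 (37): 36.8.
|38.2 − 36.8| = 1.4.

1.40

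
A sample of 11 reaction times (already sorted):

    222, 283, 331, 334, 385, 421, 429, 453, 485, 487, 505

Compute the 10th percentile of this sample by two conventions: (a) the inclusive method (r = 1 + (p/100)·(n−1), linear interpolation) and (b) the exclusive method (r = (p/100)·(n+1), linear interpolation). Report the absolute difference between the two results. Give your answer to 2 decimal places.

n = 11.
(a) r = 2 → value at rank 2 = 283.
(b) r = 1.2; between ranks 1 (222) and 2 (283): 234.2.
|283 − 234.2| = 48.8.

48.80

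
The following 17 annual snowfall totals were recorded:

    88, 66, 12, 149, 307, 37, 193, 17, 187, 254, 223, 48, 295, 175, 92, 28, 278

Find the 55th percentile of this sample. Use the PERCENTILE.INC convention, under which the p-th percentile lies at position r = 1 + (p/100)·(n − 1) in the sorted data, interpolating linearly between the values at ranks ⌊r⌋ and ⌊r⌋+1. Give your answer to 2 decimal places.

169.80

Sorted: 12, 17, 28, 37, 48, 66, 88, 92, 149, 175, 187, 193, 223, 254, 278, 295, 307.
n = 17.
r = 1 + (55/100)·(17 − 1) = 1 + 8.8 = 9.8.
Rank 9 is 149 and rank 10 is 175.
Interpolate: 149 + 0.8·(175 − 149) = 149 + 0.8·26 = 169.8.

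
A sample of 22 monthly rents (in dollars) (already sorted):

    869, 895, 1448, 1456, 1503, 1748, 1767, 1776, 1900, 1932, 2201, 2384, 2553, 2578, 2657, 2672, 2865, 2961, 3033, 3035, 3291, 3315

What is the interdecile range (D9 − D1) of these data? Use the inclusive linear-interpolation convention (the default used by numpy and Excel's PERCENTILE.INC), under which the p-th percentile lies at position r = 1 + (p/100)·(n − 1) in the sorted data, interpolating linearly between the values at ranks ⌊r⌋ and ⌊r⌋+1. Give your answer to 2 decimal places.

1586.00

n = 22.
P10: r = 3.1; ranks 3–4 are 1448, 1456; interpolating gives 1448.8.
P90: r = 19.9; ranks 19–20 are 3033, 3035; interpolating gives 3034.8.
Difference: 3034.8 − 1448.8 = 1586.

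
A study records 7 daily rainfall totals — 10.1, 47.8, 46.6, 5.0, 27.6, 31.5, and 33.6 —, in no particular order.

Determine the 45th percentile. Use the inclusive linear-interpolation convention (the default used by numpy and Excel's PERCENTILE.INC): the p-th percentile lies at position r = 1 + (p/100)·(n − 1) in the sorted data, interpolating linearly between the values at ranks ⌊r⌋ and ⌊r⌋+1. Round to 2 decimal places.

30.33

Sorted: 5.0, 10.1, 27.6, 31.5, 33.6, 46.6, 47.8.
n = 7.
r = 1 + (45/100)·(7 − 1) = 1 + 2.7 = 3.7.
Rank 3 is 27.6 and rank 4 is 31.5.
Interpolate: 27.6 + 0.7·(31.5 − 27.6) = 27.6 + 0.7·3.9 = 30.33.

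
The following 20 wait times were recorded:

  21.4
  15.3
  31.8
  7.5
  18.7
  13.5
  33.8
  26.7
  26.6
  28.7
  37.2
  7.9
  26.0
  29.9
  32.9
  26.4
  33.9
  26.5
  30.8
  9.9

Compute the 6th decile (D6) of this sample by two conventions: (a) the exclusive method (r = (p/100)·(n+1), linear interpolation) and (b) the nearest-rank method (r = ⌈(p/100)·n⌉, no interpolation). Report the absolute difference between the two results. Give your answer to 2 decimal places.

Sorted: 7.5, 7.9, 9.9, 13.5, 15.3, 18.7, 21.4, 26.0, 26.4, 26.5, 26.6, 26.7, 28.7, 29.9, 30.8, 31.8, 32.9, 33.8, 33.9, 37.2.
n = 20.
(a) r = 12.6; between ranks 12 (26.7) and 13 (28.7): 27.9.
(b) the nearest-rank method: rank 12 → 26.7.
|27.9 − 26.7| = 1.2.

1.20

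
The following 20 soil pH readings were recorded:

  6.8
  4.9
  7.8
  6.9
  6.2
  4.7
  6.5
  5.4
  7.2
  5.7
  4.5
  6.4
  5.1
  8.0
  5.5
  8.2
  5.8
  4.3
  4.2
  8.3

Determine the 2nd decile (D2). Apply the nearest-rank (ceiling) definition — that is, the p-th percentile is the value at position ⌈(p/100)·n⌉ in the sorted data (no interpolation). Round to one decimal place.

Sorted: 4.2, 4.3, 4.5, 4.7, 4.9, 5.1, 5.4, 5.5, 5.7, 5.8, 6.2, 6.4, 6.5, 6.8, 6.9, 7.2, 7.8, 8.0, 8.2, 8.3.
n = 20.
Position = ⌈20/100 · 20⌉ = ⌈4⌉ = 4.
The value at rank 4 is 4.7.

4.7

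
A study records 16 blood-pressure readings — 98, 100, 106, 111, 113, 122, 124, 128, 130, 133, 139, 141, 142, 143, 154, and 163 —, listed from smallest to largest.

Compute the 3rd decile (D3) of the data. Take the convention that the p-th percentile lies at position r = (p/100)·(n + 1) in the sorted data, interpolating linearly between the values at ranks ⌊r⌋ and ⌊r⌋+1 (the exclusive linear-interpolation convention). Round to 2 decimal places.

n = 16.
r = (30/100)·(16 + 1) = 5.1.
Rank 5 is 113 and rank 6 is 122.
Interpolate: 113 + 0.1·(122 − 113) = 113 + 0.1·9 = 113.9.

113.90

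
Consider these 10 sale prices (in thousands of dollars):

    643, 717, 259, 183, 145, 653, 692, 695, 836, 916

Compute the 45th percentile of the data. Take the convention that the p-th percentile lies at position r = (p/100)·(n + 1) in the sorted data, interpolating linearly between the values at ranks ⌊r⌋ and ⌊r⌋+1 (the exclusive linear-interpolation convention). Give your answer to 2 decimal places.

Sorted: 145, 183, 259, 643, 653, 692, 695, 717, 836, 916.
n = 10.
r = (45/100)·(10 + 1) = 4.95.
Rank 4 is 643 and rank 5 is 653.
Interpolate: 643 + 0.95·(653 − 643) = 643 + 0.95·10 = 652.5.

652.50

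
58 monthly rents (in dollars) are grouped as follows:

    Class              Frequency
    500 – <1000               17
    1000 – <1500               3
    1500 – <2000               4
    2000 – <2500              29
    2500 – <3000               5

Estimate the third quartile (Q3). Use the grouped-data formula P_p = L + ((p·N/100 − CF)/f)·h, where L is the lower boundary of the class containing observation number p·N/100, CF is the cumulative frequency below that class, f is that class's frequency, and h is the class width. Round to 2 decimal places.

2336.21

N = 58; target position k = 75/100 · 58 = 43.5.
Cumulative frequencies: 17, 20, 24, 53, 58.
Observation 43.5 falls in the class 2000 – <2500.
L = 2000, CF = 24, f = 29, h = 500.
P75 = 2000 + ((43.5 − 24)/29)·500 = 2000 + 336.207 = 2336.21.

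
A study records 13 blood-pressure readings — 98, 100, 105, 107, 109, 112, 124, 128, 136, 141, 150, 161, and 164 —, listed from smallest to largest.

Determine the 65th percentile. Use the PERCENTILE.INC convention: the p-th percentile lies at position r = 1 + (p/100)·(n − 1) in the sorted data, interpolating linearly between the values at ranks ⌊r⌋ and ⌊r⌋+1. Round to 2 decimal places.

n = 13.
r = 1 + (65/100)·(13 − 1) = 1 + 7.8 = 8.8.
Rank 8 is 128 and rank 9 is 136.
Interpolate: 128 + 0.8·(136 − 128) = 128 + 0.8·8 = 134.4.

134.40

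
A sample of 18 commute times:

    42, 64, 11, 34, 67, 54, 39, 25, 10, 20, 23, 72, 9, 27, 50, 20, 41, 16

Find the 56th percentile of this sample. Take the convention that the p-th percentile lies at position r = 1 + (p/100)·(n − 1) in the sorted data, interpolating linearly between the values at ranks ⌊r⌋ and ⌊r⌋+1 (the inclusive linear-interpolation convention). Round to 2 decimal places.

Sorted: 9, 10, 11, 16, 20, 20, 23, 25, 27, 34, 39, 41, 42, 50, 54, 64, 67, 72.
n = 18.
r = 1 + (56/100)·(18 − 1) = 1 + 9.52 = 10.52.
Rank 10 is 34 and rank 11 is 39.
Interpolate: 34 + 0.52·(39 − 34) = 34 + 0.52·5 = 36.6.

36.60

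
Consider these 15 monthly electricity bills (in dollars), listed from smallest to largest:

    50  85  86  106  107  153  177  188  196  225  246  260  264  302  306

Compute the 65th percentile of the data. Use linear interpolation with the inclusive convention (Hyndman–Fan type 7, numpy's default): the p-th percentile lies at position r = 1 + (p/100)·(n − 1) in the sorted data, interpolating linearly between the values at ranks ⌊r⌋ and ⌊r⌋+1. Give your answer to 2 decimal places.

n = 15.
r = 1 + (65/100)·(15 − 1) = 1 + 9.1 = 10.1.
Rank 10 is 225 and rank 11 is 246.
Interpolate: 225 + 0.1·(246 − 225) = 225 + 0.1·21 = 227.1.

227.10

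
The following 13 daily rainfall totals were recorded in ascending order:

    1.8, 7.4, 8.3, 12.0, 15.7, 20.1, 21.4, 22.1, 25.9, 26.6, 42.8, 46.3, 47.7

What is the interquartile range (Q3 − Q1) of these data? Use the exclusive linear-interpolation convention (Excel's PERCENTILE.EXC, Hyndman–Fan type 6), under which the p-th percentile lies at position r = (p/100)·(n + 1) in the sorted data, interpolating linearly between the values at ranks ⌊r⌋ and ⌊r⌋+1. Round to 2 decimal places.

24.55

n = 13.
P25: r = 3.5; ranks 3–4 are 8.3, 12.0; interpolating gives 10.15.
P75: r = 10.5; ranks 10–11 are 26.6, 42.8; interpolating gives 34.7.
Difference: 34.7 − 10.15 = 24.55.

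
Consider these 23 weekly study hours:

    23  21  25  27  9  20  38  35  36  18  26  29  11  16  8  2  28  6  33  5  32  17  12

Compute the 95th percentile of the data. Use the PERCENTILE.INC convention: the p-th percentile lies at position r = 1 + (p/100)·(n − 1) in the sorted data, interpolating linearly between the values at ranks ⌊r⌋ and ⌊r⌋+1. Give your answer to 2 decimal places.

Sorted: 2, 5, 6, 8, 9, 11, 12, 16, 17, 18, 20, 21, 23, 25, 26, 27, 28, 29, 32, 33, 35, 36, 38.
n = 23.
r = 1 + (95/100)·(23 − 1) = 1 + 20.9 = 21.9.
Rank 21 is 35 and rank 22 is 36.
Interpolate: 35 + 0.9·(36 − 35) = 35 + 0.9·1 = 35.9.

35.90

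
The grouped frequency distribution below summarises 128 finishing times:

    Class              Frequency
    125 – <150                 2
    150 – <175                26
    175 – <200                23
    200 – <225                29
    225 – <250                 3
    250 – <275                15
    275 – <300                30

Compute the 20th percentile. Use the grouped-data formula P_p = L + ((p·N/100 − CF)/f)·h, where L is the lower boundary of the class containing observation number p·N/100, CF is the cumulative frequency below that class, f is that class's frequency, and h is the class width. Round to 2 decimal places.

172.69

N = 128; target position k = 20/100 · 128 = 25.6.
Cumulative frequencies: 2, 28, 51, 80, 83, 98, 128.
Observation 25.6 falls in the class 150 – <175.
L = 150, CF = 2, f = 26, h = 25.
P20 = 150 + ((25.6 − 2)/26)·25 = 150 + 22.6923 = 172.692.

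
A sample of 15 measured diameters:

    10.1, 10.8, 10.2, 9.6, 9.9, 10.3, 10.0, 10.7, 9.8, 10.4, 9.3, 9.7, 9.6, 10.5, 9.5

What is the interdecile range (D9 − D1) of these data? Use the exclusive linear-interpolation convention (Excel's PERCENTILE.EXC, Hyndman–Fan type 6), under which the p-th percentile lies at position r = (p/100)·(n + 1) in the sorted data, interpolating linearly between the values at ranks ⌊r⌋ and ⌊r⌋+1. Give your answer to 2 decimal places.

1.32

Sorted: 9.3, 9.5, 9.6, 9.6, 9.7, 9.8, 9.9, 10.0, 10.1, 10.2, 10.3, 10.4, 10.5, 10.7, 10.8.
n = 15.
P10: r = 1.6; ranks 1–2 are 9.3, 9.5; interpolating gives 9.42.
P90: r = 14.4; ranks 14–15 are 10.7, 10.8; interpolating gives 10.74.
Difference: 10.74 − 9.42 = 1.32.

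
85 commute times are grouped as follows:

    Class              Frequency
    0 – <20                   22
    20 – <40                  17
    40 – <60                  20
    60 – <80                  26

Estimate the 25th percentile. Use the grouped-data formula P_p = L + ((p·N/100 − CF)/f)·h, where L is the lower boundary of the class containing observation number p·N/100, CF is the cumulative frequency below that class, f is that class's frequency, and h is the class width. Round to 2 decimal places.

N = 85; target position k = 25/100 · 85 = 21.25.
Cumulative frequencies: 22, 39, 59, 85.
Observation 21.25 falls in the class 0 – <20.
L = 0, CF = 0, f = 22, h = 20.
P25 = 0 + ((21.25 − 0)/22)·20 = 0 + 19.3182 = 19.3182.

19.32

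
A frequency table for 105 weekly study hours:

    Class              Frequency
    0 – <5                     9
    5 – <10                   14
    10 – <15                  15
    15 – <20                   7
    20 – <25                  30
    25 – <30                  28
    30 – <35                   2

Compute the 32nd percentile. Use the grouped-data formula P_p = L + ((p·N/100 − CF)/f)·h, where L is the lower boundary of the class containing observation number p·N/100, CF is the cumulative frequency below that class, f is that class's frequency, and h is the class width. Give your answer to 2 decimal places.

13.53

N = 105; target position k = 32/100 · 105 = 33.6.
Cumulative frequencies: 9, 23, 38, 45, 75, 103, 105.
Observation 33.6 falls in the class 10 – <15.
L = 10, CF = 23, f = 15, h = 5.
P32 = 10 + ((33.6 − 23)/15)·5 = 10 + 3.53333 = 13.5333.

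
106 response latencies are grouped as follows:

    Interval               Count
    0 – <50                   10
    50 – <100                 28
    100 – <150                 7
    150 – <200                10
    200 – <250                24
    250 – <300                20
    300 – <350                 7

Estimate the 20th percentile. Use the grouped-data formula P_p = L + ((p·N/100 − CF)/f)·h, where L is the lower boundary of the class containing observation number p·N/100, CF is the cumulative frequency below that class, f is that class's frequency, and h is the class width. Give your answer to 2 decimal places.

N = 106; target position k = 20/100 · 106 = 21.2.
Cumulative frequencies: 10, 38, 45, 55, 79, 99, 106.
Observation 21.2 falls in the class 50 – <100.
L = 50, CF = 10, f = 28, h = 50.
P20 = 50 + ((21.2 − 10)/28)·50 = 50 + 20 = 70.

70.00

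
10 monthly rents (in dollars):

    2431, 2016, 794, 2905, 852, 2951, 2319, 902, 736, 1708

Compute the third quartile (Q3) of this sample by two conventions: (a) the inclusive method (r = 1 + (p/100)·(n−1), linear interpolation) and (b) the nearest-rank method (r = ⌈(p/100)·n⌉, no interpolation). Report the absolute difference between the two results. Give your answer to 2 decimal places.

Sorted: 736, 794, 852, 902, 1708, 2016, 2319, 2431, 2905, 2951.
n = 10.
(a) r = 7.75; between ranks 7 (2319) and 8 (2431): 2403.
(b) the nearest-rank method: rank 8 → 2431.
|2403 − 2431| = 28.

28.00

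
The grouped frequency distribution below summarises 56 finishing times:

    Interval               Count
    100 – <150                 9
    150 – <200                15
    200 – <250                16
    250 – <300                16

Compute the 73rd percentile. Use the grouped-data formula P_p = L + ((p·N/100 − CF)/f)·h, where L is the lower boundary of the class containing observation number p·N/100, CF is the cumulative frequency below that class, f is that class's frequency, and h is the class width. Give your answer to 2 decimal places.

252.75

N = 56; target position k = 73/100 · 56 = 40.88.
Cumulative frequencies: 9, 24, 40, 56.
Observation 40.88 falls in the class 250 – <300.
L = 250, CF = 40, f = 16, h = 50.
P73 = 250 + ((40.88 − 40)/16)·50 = 250 + 2.75 = 252.75.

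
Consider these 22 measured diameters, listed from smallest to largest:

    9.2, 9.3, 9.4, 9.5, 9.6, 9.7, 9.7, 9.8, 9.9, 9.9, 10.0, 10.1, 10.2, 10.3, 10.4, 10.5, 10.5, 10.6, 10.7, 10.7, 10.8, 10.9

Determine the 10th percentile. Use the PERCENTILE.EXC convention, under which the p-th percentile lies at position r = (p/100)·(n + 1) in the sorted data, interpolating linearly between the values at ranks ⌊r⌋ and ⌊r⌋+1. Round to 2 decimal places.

9.33

n = 22.
r = (10/100)·(22 + 1) = 2.3.
Rank 2 is 9.3 and rank 3 is 9.4.
Interpolate: 9.3 + 0.3·(9.4 − 9.3) = 9.3 + 0.3·0.1 = 9.33.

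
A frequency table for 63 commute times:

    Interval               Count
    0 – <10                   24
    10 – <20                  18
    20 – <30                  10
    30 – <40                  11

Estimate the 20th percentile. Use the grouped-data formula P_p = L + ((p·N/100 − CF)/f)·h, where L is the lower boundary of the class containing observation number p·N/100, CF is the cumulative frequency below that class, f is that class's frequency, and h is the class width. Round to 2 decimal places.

5.25

N = 63; target position k = 20/100 · 63 = 12.6.
Cumulative frequencies: 24, 42, 52, 63.
Observation 12.6 falls in the class 0 – <10.
L = 0, CF = 0, f = 24, h = 10.
P20 = 0 + ((12.6 − 0)/24)·10 = 0 + 5.25 = 5.25.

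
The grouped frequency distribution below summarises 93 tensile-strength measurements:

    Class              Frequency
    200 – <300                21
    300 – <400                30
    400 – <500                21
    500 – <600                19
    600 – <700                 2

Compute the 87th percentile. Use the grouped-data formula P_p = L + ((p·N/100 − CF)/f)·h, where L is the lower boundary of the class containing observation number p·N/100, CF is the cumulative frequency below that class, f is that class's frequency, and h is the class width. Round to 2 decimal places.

546.89

N = 93; target position k = 87/100 · 93 = 80.91.
Cumulative frequencies: 21, 51, 72, 91, 93.
Observation 80.91 falls in the class 500 – <600.
L = 500, CF = 72, f = 19, h = 100.
P87 = 500 + ((80.91 − 72)/19)·100 = 500 + 46.8947 = 546.895.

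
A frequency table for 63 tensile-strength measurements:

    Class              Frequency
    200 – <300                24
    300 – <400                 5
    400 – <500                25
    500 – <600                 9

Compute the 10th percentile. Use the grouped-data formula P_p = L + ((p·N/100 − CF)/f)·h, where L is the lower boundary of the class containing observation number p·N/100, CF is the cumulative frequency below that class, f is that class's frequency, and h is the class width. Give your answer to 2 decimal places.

226.25

N = 63; target position k = 10/100 · 63 = 6.3.
Cumulative frequencies: 24, 29, 54, 63.
Observation 6.3 falls in the class 200 – <300.
L = 200, CF = 0, f = 24, h = 100.
P10 = 200 + ((6.3 − 0)/24)·100 = 200 + 26.25 = 226.25.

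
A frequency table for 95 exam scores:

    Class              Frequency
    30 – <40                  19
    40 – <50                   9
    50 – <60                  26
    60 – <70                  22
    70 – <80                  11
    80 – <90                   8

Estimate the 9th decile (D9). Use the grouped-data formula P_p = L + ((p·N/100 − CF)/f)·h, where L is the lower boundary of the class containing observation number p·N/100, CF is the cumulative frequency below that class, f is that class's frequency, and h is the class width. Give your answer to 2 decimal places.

N = 95; target position k = 90/100 · 95 = 85.5.
Cumulative frequencies: 19, 28, 54, 76, 87, 95.
Observation 85.5 falls in the class 70 – <80.
L = 70, CF = 76, f = 11, h = 10.
P90 = 70 + ((85.5 − 76)/11)·10 = 70 + 8.63636 = 78.6364.

78.64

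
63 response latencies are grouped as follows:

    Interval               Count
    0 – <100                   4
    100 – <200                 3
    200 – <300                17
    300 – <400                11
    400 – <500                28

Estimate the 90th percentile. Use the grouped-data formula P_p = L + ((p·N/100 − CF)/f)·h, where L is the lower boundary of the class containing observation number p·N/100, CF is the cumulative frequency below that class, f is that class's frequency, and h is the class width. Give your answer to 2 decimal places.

477.50

N = 63; target position k = 90/100 · 63 = 56.7.
Cumulative frequencies: 4, 7, 24, 35, 63.
Observation 56.7 falls in the class 400 – <500.
L = 400, CF = 35, f = 28, h = 100.
P90 = 400 + ((56.7 − 35)/28)·100 = 400 + 77.5 = 477.5.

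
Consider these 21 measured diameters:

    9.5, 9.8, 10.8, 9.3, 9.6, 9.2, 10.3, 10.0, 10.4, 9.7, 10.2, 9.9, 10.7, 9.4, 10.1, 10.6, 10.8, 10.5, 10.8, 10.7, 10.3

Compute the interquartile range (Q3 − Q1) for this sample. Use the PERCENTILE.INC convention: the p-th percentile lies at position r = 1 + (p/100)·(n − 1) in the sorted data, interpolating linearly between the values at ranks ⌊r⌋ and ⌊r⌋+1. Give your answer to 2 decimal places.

Sorted: 9.2, 9.3, 9.4, 9.5, 9.6, 9.7, 9.8, 9.9, 10.0, 10.1, 10.2, 10.3, 10.3, 10.4, 10.5, 10.6, 10.7, 10.7, 10.8, 10.8, 10.8.
n = 21.
P25: r = 6 (integer) → 9.7.
P75: r = 16 (integer) → 10.6.
Difference: 10.6 − 9.7 = 0.9.

0.90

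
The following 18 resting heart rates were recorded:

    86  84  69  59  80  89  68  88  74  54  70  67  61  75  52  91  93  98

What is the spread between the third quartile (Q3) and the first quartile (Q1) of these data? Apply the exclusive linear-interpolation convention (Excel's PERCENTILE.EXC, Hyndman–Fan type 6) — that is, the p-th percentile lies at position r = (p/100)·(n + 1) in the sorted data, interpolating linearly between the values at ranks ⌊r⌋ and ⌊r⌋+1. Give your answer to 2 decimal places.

22.75

Sorted: 52, 54, 59, 61, 67, 68, 69, 70, 74, 75, 80, 84, 86, 88, 89, 91, 93, 98.
n = 18.
P25: r = 4.75; ranks 4–5 are 61, 67; interpolating gives 65.5.
P75: r = 14.25; ranks 14–15 are 88, 89; interpolating gives 88.25.
Difference: 88.25 − 65.5 = 22.75.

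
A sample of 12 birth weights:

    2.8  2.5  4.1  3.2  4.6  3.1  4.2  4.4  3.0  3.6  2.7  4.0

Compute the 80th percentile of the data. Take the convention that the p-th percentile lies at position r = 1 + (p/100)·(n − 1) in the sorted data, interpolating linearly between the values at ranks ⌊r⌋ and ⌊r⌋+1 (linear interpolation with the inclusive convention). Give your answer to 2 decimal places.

4.18

Sorted: 2.5, 2.7, 2.8, 3.0, 3.1, 3.2, 3.6, 4.0, 4.1, 4.2, 4.4, 4.6.
n = 12.
r = 1 + (80/100)·(12 − 1) = 1 + 8.8 = 9.8.
Rank 9 is 4.1 and rank 10 is 4.2.
Interpolate: 4.1 + 0.8·(4.2 − 4.1) = 4.1 + 0.8·0.1 = 4.18.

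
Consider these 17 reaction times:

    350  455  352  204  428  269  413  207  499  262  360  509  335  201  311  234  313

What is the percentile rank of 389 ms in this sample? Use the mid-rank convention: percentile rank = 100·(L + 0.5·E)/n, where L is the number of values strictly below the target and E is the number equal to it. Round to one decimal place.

Sorted: 201, 204, 207, 234, 262, 269, 311, 313, 335, 350, 352, 360, 413, 428, 455, 499, 509.
Count below 389: L = 12; count equal: E = 0; n = 17.
Percentile rank = 100·(12 + 0.5·0)/17 = 100·12/17 = 70.59.

70.6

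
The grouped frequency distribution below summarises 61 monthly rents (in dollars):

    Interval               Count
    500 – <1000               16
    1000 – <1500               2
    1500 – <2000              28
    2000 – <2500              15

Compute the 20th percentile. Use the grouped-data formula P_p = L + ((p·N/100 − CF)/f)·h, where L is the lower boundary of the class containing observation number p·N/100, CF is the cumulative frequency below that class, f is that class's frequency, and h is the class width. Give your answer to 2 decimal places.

881.25

N = 61; target position k = 20/100 · 61 = 12.2.
Cumulative frequencies: 16, 18, 46, 61.
Observation 12.2 falls in the class 500 – <1000.
L = 500, CF = 0, f = 16, h = 500.
P20 = 500 + ((12.2 − 0)/16)·500 = 500 + 381.25 = 881.25.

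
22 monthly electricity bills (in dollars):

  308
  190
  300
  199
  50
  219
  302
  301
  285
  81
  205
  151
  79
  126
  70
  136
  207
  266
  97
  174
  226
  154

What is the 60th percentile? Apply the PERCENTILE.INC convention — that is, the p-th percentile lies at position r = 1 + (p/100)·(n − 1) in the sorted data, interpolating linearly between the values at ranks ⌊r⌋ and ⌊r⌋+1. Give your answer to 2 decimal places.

206.20

Sorted: 50, 70, 79, 81, 97, 126, 136, 151, 154, 174, 190, 199, 205, 207, 219, 226, 266, 285, 300, 301, 302, 308.
n = 22.
r = 1 + (60/100)·(22 − 1) = 1 + 12.6 = 13.6.
Rank 13 is 205 and rank 14 is 207.
Interpolate: 205 + 0.6·(207 − 205) = 205 + 0.6·2 = 206.2.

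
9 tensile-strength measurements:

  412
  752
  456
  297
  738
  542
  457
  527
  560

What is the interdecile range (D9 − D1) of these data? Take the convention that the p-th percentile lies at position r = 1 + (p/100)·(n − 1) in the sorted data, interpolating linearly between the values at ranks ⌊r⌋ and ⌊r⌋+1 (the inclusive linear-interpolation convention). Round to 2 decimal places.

351.80

Sorted: 297, 412, 456, 457, 527, 542, 560, 738, 752.
n = 9.
P10: r = 1.8; ranks 1–2 are 297, 412; interpolating gives 389.
P90: r = 8.2; ranks 8–9 are 738, 752; interpolating gives 740.8.
Difference: 740.8 − 389 = 351.8.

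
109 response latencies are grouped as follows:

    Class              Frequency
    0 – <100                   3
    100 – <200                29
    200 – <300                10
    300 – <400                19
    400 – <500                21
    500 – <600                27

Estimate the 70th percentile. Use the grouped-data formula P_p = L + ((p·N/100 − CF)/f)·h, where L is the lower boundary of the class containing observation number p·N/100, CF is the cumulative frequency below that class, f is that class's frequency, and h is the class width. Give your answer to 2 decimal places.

N = 109; target position k = 70/100 · 109 = 76.3.
Cumulative frequencies: 3, 32, 42, 61, 82, 109.
Observation 76.3 falls in the class 400 – <500.
L = 400, CF = 61, f = 21, h = 100.
P70 = 400 + ((76.3 − 61)/21)·100 = 400 + 72.8571 = 472.857.

472.86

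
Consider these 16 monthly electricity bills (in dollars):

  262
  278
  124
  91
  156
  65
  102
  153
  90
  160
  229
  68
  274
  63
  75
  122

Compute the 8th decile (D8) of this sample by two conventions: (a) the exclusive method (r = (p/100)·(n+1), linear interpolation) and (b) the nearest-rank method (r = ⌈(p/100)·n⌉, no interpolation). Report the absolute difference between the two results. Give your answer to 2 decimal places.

Sorted: 63, 65, 68, 75, 90, 91, 102, 122, 124, 153, 156, 160, 229, 262, 274, 278.
n = 16.
(a) r = 13.6; between ranks 13 (229) and 14 (262): 248.8.
(b) the nearest-rank method: rank 13 → 229.
|248.8 − 229| = 19.8.

19.80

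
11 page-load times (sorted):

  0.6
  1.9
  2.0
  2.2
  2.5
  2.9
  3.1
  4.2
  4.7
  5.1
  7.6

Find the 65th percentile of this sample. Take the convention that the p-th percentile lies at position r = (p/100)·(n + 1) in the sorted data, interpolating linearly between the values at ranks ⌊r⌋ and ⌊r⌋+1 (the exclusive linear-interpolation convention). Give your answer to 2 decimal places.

3.98

n = 11.
r = (65/100)·(11 + 1) = 7.8.
Rank 7 is 3.1 and rank 8 is 4.2.
Interpolate: 3.1 + 0.8·(4.2 − 3.1) = 3.1 + 0.8·1.1 = 3.98.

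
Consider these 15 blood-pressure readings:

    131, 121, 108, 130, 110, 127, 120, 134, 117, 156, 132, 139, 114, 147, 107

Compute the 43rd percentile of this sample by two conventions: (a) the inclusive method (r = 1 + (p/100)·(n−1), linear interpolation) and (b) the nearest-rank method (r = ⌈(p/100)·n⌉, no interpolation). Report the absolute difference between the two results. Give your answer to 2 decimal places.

Sorted: 107, 108, 110, 114, 117, 120, 121, 127, 130, 131, 132, 134, 139, 147, 156.
n = 15.
(a) r = 7.02; between ranks 7 (121) and 8 (127): 121.12.
(b) the nearest-rank method: rank 7 → 121.
|121.12 − 121| = 0.12.

0.12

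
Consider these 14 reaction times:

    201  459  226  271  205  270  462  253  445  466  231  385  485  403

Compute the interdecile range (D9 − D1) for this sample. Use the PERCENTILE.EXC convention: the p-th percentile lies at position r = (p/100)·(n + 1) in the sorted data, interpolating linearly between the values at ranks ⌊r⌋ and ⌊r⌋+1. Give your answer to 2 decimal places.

272.50

Sorted: 201, 205, 226, 231, 253, 270, 271, 385, 403, 445, 459, 462, 466, 485.
n = 14.
P10: r = 1.5; ranks 1–2 are 201, 205; interpolating gives 203.
P90: r = 13.5; ranks 13–14 are 466, 485; interpolating gives 475.5.
Difference: 475.5 − 203 = 272.5.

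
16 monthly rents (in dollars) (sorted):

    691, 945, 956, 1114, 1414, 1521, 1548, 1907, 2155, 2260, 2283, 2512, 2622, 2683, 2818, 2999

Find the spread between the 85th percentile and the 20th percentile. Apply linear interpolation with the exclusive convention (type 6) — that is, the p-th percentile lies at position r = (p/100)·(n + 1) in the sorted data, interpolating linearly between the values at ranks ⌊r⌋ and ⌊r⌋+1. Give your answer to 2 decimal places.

n = 16.
P20: r = 3.4; ranks 3–4 are 956, 1114; interpolating gives 1019.2.
P85: r = 14.45; ranks 14–15 are 2683, 2818; interpolating gives 2743.75.
Difference: 2743.75 − 1019.2 = 1724.55.

1724.55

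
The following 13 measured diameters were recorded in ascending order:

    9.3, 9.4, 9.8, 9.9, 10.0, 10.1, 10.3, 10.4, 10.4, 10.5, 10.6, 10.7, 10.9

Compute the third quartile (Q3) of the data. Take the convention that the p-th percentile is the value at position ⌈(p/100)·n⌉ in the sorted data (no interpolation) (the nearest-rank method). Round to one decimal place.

n = 13.
Position = ⌈75/100 · 13⌉ = ⌈9.75⌉ = 10.
The value at rank 10 is 10.5.

10.5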